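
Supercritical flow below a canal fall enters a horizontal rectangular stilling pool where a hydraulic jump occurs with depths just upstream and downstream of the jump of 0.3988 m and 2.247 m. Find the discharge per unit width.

For a rectangular channel the momentum equation gives q² = ½·g·y₁·y₂·(y₁ + y₂) = ½×9.81×0.3988×2.247×2.646 = 11.63.
q = √11.63 = 3.410 m²/s.

q = 3.410 m²/s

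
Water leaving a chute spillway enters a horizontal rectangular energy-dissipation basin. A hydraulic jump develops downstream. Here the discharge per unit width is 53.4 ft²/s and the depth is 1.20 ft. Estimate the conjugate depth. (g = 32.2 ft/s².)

V₁ = q/y₁ = 53.4/1.20 = 44.5 ft/s. Fr₁ = V₁/√(g·y₁) = 44.5/√(32.2×1.20) = 7.16.
Sequent-depth ratio: y₂/y₁ = ½[√(1 + 8Fr₁²) − 1] = ½[√411.0 − 1] = 9.64.
y₂ = 9.64 × 1.20 = 11.6 ft.

y₂ = 11.6 ft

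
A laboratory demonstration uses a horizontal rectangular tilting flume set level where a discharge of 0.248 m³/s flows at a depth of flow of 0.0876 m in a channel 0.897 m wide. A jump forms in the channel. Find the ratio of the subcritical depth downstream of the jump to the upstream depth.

y₂/y₁ = 4.34

q = Q/b = 0.248/0.897 = 0.276 m²/s; V₁ = q/y₁ = 3.16 m/s. Fr₁ = V₁/√(g·y₁) = 3.40.
Conjugate-depth relation: y₂/y₁ = ½[√(1 + 8Fr₁²) − 1] = ½[√93.73 − 1] = 4.34.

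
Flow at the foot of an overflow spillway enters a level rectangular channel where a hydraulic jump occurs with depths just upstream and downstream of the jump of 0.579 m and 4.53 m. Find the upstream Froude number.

For a rectangular channel the momentum equation gives q² = ½·g·y₁·y₂·(y₁ + y₂) = ½×9.81×0.579×4.53×5.11 = 65.7.
q = √65.7 = 8.11 m²/s.
V₁ = q/y₁ = 14.0 m/s; Fr₁ = V₁/√(g·y₁) = 5.88.

Fr₁ = 5.88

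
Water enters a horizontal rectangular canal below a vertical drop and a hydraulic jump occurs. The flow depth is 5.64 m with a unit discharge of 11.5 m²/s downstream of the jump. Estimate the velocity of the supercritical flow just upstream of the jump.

V₂ = q/y₂ = 11.5/5.64 = 2.04 m/s; Fr₂ = V₂/√(g·y₂) = 0.274.
The Bélanger relation is symmetric: y₁/y₂ = ½[√(1 + 8Fr₂²) − 1] = ½[√1.601 − 1] = 0.133.
y₁ = 0.133 × 5.64 = 0.748 m.
V₁ = q/y₁ = 11.5/0.748 = 15.4 m/s.

V₁ = 15.4 m/s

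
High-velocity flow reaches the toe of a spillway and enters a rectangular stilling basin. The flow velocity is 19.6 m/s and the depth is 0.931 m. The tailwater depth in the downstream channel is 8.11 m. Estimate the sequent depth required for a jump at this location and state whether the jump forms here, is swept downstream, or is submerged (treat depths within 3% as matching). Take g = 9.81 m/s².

y₂ = 8.09 m; the jump forms here

Fr₁ = V₁/√(g·y₁) = 19.6/√(9.81×0.931) = 6.49.
Conjugate-depth relation: y₂/y₁ = ½[√(1 + 8Fr₁²) − 1] = ½[√337.5 − 1] = 8.69.
y₂ = 8.69 × 0.931 = 8.09 m.
Tailwater y_tw = 8.11 m: y_tw ≈ y₂, so the jump forms here.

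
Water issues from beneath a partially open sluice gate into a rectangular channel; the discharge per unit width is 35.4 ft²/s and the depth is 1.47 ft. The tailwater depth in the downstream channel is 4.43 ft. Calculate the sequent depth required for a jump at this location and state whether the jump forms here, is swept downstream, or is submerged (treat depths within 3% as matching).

V₁ = q/y₁ = 35.4/1.47 = 24.1 ft/s. Fr₁ = V₁/√(g·y₁) = 24.1/√(32.2×1.47) = 3.50.
Conjugate-depth relation: y₂/y₁ = ½[√(1 + 8Fr₁²) − 1] = ½[√99.01 − 1] = 4.48.
y₂ = 4.48 × 1.47 = 6.58 ft.
Tailwater y_tw = 4.43 ft: y_tw < y₂, so the jump is swept downstream.

y₂ = 6.58 ft; the jump is swept downstream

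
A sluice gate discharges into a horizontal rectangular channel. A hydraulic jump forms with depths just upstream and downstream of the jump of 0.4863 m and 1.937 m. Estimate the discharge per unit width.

For a rectangular channel the momentum equation gives q² = ½·g·y₁·y₂·(y₁ + y₂) = ½×9.81×0.4863×1.937×2.423 = 11.20.
q = √11.20 = 3.346 m²/s.

q = 3.346 m²/s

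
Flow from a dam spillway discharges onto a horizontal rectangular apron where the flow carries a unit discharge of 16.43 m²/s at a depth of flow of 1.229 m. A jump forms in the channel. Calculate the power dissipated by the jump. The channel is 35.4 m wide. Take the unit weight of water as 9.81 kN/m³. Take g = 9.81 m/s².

P = 22044 kW

V₁ = q/y₁ = 16.43/1.229 = 13.37 m/s. Fr₁ = V₁/√(g·y₁) = 13.37/√(9.81×1.229) = 3.850.
Bélanger equation: y₂/y₁ = ½[√(1 + 8Fr₁²) − 1] = ½[√119.59 − 1] = 4.968.
y₂ = 4.968 × 1.229 = 6.105 m.
Head loss: ΔE = (y₂ − y₁)³/(4y₁y₂) = (6.105 − 1.229)³/(4×1.229×6.105) = 116.0/30.01 = 3.863 m.
Q = q·b = 16.43 × 35.4 = 581.6 m³/s. P = γ·Q·ΔE = 9.81 × 581.6 × 3.863 = 22044 kW.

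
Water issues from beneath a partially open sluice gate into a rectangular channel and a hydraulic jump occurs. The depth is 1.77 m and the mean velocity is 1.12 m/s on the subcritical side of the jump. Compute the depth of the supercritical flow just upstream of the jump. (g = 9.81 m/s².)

y₁ = 0.227 m

Fr₂ = V₂/√(g·y₂) = 1.12/√(9.81×1.77) = 0.269.
Applying the sequent-depth relation in reverse, y₁/y₂ = ½[√(1 + 8Fr₂²) − 1] = ½[√1.578 − 1] = 0.128.
y₁ = 0.128 × 1.77 = 0.227 m.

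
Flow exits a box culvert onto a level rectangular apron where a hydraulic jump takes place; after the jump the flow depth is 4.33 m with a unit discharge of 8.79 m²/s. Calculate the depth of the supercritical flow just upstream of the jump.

y₁ = 0.720 m

V₂ = q/y₂ = 8.79/4.33 = 2.03 m/s; Fr₂ = V₂/√(g·y₂) = 0.311.
Applying the sequent-depth relation in reverse, y₁/y₂ = ½[√(1 + 8Fr₂²) − 1] = ½[√1.776 − 1] = 0.166.
y₁ = 0.166 × 4.33 = 0.720 m.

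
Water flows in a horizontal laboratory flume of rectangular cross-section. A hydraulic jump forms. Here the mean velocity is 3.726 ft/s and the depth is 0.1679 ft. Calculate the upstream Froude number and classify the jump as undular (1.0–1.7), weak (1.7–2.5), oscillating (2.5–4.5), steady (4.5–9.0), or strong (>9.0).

Fr₁ = 1.602; undular jump

Fr₁ = V₁/√(g·y₁) = 3.726/√(32.2×0.1679) = 1.602.
Fr₁ = 1.602 lies in the undular range.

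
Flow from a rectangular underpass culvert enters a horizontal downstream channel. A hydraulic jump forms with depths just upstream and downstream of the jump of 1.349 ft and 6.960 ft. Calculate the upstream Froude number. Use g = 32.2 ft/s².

For a rectangular channel the momentum equation gives q² = ½·g·y₁·y₂·(y₁ + y₂) = ½×32.2×1.349×6.960×8.309 = 1256.
q = √1256 = 35.44 ft²/s.
V₁ = q/y₁ = 26.27 ft/s; Fr₁ = V₁/√(g·y₁) = 3.986.

Fr₁ = 3.986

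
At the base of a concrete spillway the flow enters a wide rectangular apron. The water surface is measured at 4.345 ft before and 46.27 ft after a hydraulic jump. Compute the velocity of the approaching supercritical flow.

V₁ = 93.16 ft/s

For a rectangular channel the momentum equation gives q² = ½·g·y₁·y₂·(y₁ + y₂) = ½×32.2×4.345×46.27×50.62 = 163830.
q = √163830 = 404.8 ft²/s.
V₁ = q/y₁ = 404.8/4.345 = 93.16 ft/s.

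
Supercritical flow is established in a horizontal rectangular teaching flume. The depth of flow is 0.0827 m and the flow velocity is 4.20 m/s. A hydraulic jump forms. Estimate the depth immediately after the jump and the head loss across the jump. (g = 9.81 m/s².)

y₂ = 0.506 m; ΔE = 0.452 m

Fr₁ = V₁/√(g·y₁) = 4.20/√(9.81×0.0827) = 4.66.
Conjugate-depth relation: y₂/y₁ = ½[√(1 + 8Fr₁²) − 1] = ½[√174.9 − 1] = 6.11.
y₂ = 6.11 × 0.0827 = 0.506 m.
Head loss: ΔE = (y₂ − y₁)³/(4y₁y₂) = (0.506 − 0.0827)³/(4×0.0827×0.506) = 0.0756/0.167 = 0.452 m.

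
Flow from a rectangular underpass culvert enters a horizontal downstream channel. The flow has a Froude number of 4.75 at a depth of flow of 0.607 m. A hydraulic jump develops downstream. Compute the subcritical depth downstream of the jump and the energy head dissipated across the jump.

Fr₁ = 4.75 (given).
Sequent-depth ratio: y₂/y₁ = ½[√(1 + 8Fr₁²) − 1] = ½[√181.5 − 1] = 6.24.
y₂ = 6.24 × 0.607 = 3.79 m.
V₁ = Fr₁·√(g·y₁) = 4.75×√(9.81×0.607) = 11.6 m/s; q = V₁·y₁ = 7.04 m²/s. V₂ = q/y₂ = 7.04/3.79 = 1.86 m/s. E₁ = y₁ + V₁²/2g = 7.45 m; E₂ = y₂ + V₂²/2g = 3.96 m. ΔE = E₁ − E₂ = 3.49 m.

y₂ = 3.79 m; ΔE = 3.49 m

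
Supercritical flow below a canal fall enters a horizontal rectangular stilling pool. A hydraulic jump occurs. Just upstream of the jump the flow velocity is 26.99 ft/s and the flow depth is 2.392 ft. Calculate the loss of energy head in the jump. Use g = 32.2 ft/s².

Fr₁ = V₁/√(g·y₁) = 26.99/√(32.2×2.392) = 3.075.
By Bélanger, y₂/y₁ = ½[√(1 + 8Fr₁²) − 1] = ½[√76.662 − 1] = 3.878.
y₂ = 3.878 × 2.392 = 9.276 ft.
q = V₁·y₁ = 26.99 × 2.392 = 64.56 ft²/s. V₂ = q/y₂ = 64.56/9.276 = 6.960 ft/s. E₁ = y₁ + V₁²/2g = 13.70 ft; E₂ = y₂ + V₂²/2g = 10.03 ft. ΔE = E₁ − E₂ = 3.675 ft.

ΔE = 3.675 ft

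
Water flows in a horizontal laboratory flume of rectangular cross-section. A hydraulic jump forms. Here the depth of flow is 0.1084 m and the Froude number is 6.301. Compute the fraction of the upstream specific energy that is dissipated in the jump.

Fr₁ = 6.301 (given).
By Bélanger, y₂/y₁ = ½[√(1 + 8Fr₁²) − 1] = ½[√318.62 − 1] = 8.425.
y₂ = 8.425 × 0.1084 = 0.9133 m.
E₁ = y₁(1 + Fr₁²/2) = 0.1084×(1 + 6.301²/2) = 2.260 m. ΔE = (y₂ − y₁)³/(4y₁y₂) = 1.317 m. ΔE/E₁ = 1.317/2.260 = 0.583.

ΔE/E₁ = 0.583 (58.3%)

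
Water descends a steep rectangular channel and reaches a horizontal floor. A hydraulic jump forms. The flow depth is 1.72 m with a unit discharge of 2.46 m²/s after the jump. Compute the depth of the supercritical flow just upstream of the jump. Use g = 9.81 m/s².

V₂ = q/y₂ = 2.46/1.72 = 1.43 m/s; Fr₂ = V₂/√(g·y₂) = 0.348.
Applying the sequent-depth relation in reverse, y₁/y₂ = ½[√(1 + 8Fr₂²) − 1] = ½[√1.970 − 1] = 0.202.
y₁ = 0.202 × 1.72 = 0.347 m.

y₁ = 0.347 m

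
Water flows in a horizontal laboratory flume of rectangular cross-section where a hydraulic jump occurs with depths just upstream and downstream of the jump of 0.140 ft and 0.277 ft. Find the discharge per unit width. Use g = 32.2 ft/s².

For a rectangular channel the momentum equation gives q² = ½·g·y₁·y₂·(y₁ + y₂) = ½×32.2×0.140×0.277×0.417 = 0.260.
q = √0.260 = 0.510 ft²/s.

q = 0.510 ft²/s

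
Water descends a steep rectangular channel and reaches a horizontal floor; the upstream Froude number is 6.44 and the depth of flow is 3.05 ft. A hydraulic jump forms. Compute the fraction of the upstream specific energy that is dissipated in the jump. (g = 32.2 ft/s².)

ΔE/E₁ = 0.591 (59.1%)

Fr₁ = 6.44 (given).
By Bélanger, y₂/y₁ = ½[√(1 + 8Fr₁²) − 1] = ½[√332.8 − 1] = 8.62.
y₂ = 8.62 × 3.05 = 26.3 ft.
E₁ = y₁(1 + Fr₁²/2) = 3.05×(1 + 6.44²/2) = 66.3 ft. ΔE = (y₂ − y₁)³/(4y₁y₂) = 39.2 ft. ΔE/E₁ = 39.2/66.3 = 0.591.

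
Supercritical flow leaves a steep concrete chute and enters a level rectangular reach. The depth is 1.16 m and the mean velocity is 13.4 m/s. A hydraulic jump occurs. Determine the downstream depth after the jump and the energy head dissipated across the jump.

y₂ = 5.96 m; ΔE = 4.00 m

Fr₁ = V₁/√(g·y₁) = 13.4/√(9.81×1.16) = 3.97.
By Bélanger, y₂/y₁ = ½[√(1 + 8Fr₁²) − 1] = ½[√127.2 − 1] = 5.14.
y₂ = 5.14 × 1.16 = 5.96 m.
Head loss: ΔE = (y₂ − y₁)³/(4y₁y₂) = (5.96 − 1.16)³/(4×1.16×5.96) = 111/27.7 = 4.00 m.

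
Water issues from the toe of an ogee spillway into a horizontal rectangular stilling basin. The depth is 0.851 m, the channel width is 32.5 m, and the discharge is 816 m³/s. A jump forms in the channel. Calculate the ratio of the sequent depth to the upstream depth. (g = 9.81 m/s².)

q = Q/b = 816/32.5 = 25.1 m²/s; V₁ = q/y₁ = 29.5 m/s. Fr₁ = V₁/√(g·y₁) = 10.2.
Conjugate-depth relation: y₂/y₁ = ½[√(1 + 8Fr₁²) − 1] = ½[√835.2 − 1] = 13.9.

y₂/y₁ = 13.9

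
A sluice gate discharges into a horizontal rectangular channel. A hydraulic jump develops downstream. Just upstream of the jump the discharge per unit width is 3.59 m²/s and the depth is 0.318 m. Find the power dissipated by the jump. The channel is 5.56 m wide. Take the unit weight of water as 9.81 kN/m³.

V₁ = q/y₁ = 3.59/0.318 = 11.3 m/s. Fr₁ = V₁/√(g·y₁) = 11.3/√(9.81×0.318) = 6.39.
Bélanger equation: y₂/y₁ = ½[√(1 + 8Fr₁²) − 1] = ½[√327.8 − 1] = 8.55.
y₂ = 8.55 × 0.318 = 2.72 m.
V₂ = q/y₂ = 3.59/2.72 = 1.32 m/s. E₁ = y₁ + V₁²/2g = 6.81 m; E₂ = y₂ + V₂²/2g = 2.81 m. ΔE = E₁ − E₂ = 4.01 m.
Q = q·b = 3.59 × 5.56 = 20.0 m³/s. P = γ·Q·ΔE = 9.81 × 20.0 × 4.01 = 784 kW.

P = 784 kW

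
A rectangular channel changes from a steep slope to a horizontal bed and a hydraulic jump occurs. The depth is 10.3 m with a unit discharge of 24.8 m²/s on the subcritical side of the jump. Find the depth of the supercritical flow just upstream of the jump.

V₂ = q/y₂ = 24.8/10.3 = 2.41 m/s; Fr₂ = V₂/√(g·y₂) = 0.240.
Since the conjugate-depth ratio holds either way, y₁/y₂ = ½[√(1 + 8Fr₂²) − 1] = ½[√1.459 − 1] = 0.104.
y₁ = 0.104 × 10.3 = 1.07 m.

y₁ = 1.07 m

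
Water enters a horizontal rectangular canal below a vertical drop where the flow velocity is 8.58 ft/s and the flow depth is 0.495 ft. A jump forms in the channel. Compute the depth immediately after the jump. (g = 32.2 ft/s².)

y₂ = 1.28 ft

Fr₁ = V₁/√(g·y₁) = 8.58/√(32.2×0.495) = 2.15.
Sequent-depth ratio: y₂/y₁ = ½[√(1 + 8Fr₁²) − 1] = ½[√37.95 − 1] = 2.58.
y₂ = 2.58 × 0.495 = 1.28 ft.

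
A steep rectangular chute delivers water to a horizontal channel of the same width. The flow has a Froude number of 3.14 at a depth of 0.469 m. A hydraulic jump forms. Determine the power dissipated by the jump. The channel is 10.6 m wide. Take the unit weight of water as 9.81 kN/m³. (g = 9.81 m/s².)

P = 254 kW

Fr₁ = 3.14 (given).
Sequent-depth ratio: y₂/y₁ = ½[√(1 + 8Fr₁²) − 1] = ½[√79.88 − 1] = 3.97.
y₂ = 3.97 × 0.469 = 1.86 m.
Head loss: ΔE = (y₂ − y₁)³/(4y₁y₂) = (1.86 − 0.469)³/(4×0.469×1.86) = 2.70/3.49 = 0.773 m.
V₁ = Fr₁·√(g·y₁) = 3.14×√(9.81×0.469) = 6.74 m/s; q = V₁·y₁ = 3.16 m²/s. Q = q·b = 3.16 × 10.6 = 33.5 m³/s. P = γ·Q·ΔE = 9.81 × 33.5 × 0.773 = 254 kW.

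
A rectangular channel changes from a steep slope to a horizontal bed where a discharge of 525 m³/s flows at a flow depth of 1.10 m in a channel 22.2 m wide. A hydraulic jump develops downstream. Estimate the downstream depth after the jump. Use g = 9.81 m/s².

q = Q/b = 525/22.2 = 23.6 m²/s; V₁ = q/y₁ = 21.5 m/s. Fr₁ = V₁/√(g·y₁) = 6.54.
Bélanger equation: y₂/y₁ = ½[√(1 + 8Fr₁²) − 1] = ½[√343.7 − 1] = 8.77.
y₂ = 8.77 × 1.10 = 9.65 m.

y₂ = 9.65 m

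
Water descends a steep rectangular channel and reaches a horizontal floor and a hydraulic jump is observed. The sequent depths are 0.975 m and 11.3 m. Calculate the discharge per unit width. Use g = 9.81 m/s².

q = 25.8 m²/s

For a rectangular channel the momentum equation gives q² = ½·g·y₁·y₂·(y₁ + y₂) = ½×9.81×0.975×11.3×12.3 = 663.
q = √663 = 25.8 m²/s.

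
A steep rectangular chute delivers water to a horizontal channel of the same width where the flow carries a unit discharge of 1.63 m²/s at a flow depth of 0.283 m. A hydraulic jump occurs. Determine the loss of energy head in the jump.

V₁ = q/y₁ = 1.63/0.283 = 5.76 m/s. Fr₁ = V₁/√(g·y₁) = 5.76/√(9.81×0.283) = 3.46.
By Bélanger, y₂/y₁ = ½[√(1 + 8Fr₁²) − 1] = ½[√96.60 − 1] = 4.41.
y₂ = 4.41 × 0.283 = 1.25 m.
Head loss: ΔE = (y₂ − y₁)³/(4y₁y₂) = (1.25 − 0.283)³/(4×0.283×1.25) = 0.902/1.41 = 0.638 m.

ΔE = 0.638 m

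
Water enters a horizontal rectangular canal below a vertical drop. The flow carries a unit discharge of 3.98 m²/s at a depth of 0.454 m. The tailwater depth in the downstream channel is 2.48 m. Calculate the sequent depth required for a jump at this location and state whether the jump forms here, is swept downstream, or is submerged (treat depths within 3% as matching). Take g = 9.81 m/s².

y₂ = 2.45 m; the jump forms here

V₁ = q/y₁ = 3.98/0.454 = 8.77 m/s. Fr₁ = V₁/√(g·y₁) = 8.77/√(9.81×0.454) = 4.15.
Conjugate-depth relation: y₂/y₁ = ½[√(1 + 8Fr₁²) − 1] = ½[√139.0 − 1] = 5.40.
y₂ = 5.40 × 0.454 = 2.45 m.
Tailwater y_tw = 2.48 m: y_tw ≈ y₂, so the jump forms here.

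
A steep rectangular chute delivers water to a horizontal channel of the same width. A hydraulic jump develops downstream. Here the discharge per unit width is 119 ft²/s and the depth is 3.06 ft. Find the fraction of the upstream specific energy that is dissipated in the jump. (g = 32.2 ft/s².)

V₁ = q/y₁ = 119/3.06 = 38.9 ft/s. Fr₁ = V₁/√(g·y₁) = 38.9/√(32.2×3.06) = 3.92.
Conjugate-depth relation: y₂/y₁ = ½[√(1 + 8Fr₁²) − 1] = ½[√123.8 − 1] = 5.06.
y₂ = 5.06 × 3.06 = 15.5 ft.
E₁ = y₁ + V₁²/2g = 26.5 ft. ΔE = (y₂ − y₁)³/(4y₁y₂) = 10.1 ft. ΔE/E₁ = 10.1/26.5 = 0.382.

ΔE/E₁ = 0.382 (38.2%)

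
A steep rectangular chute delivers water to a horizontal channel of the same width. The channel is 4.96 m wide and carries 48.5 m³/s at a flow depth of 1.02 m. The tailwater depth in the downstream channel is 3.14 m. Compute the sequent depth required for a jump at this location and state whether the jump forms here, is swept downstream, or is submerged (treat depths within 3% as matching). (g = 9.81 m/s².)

y₂ = 3.89 m; the jump is swept downstream

q = Q/b = 48.5/4.96 = 9.78 m²/s; V₁ = q/y₁ = 9.59 m/s. Fr₁ = V₁/√(g·y₁) = 3.03.
Bélanger equation: y₂/y₁ = ½[√(1 + 8Fr₁²) − 1] = ½[√74.48 − 1] = 3.81.
y₂ = 3.81 × 1.02 = 3.89 m.
Tailwater y_tw = 3.14 m: y_tw < y₂, so the jump is swept downstream.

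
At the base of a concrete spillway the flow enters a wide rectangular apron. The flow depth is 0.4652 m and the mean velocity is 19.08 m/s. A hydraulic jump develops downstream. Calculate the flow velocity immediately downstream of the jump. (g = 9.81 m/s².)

V₂ = 1.572 m/s

Fr₁ = V₁/√(g·y₁) = 19.08/√(9.81×0.4652) = 8.931.
Sequent-depth ratio: y₂/y₁ = ½[√(1 + 8Fr₁²) − 1] = ½[√639.17 − 1] = 12.14.
y₂ = 12.14 × 0.4652 = 5.648 m.
q = V₁·y₁ = 19.08 × 0.4652 = 8.876 m²/s.
V₂ = q/y₂ = 8.876/5.648 = 1.572 m/s.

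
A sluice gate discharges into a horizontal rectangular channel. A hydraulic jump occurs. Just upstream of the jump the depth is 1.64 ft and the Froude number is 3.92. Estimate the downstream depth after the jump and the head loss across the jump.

y₂ = 8.31 ft; ΔE = 5.44 ft

Fr₁ = 3.92 (given).
Sequent-depth ratio: y₂/y₁ = ½[√(1 + 8Fr₁²) − 1] = ½[√123.9 − 1] = 5.07.
y₂ = 5.07 × 1.64 = 8.31 ft.
Head loss: ΔE = (y₂ − y₁)³/(4y₁y₂) = (8.31 − 1.64)³/(4×1.64×8.31) = 297/54.5 = 5.44 ft.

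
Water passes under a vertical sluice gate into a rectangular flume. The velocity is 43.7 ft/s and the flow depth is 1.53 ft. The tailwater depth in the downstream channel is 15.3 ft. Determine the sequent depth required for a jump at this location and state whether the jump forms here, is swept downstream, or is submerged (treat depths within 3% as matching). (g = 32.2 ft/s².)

y₂ = 12.7 ft; the jump is submerged

Fr₁ = V₁/√(g·y₁) = 43.7/√(32.2×1.53) = 6.23.
Bélanger equation: y₂/y₁ = ½[√(1 + 8Fr₁²) − 1] = ½[√311.1 − 1] = 8.32.
y₂ = 8.32 × 1.53 = 12.7 ft.
Tailwater y_tw = 15.3 ft: y_tw > y₂, so the jump is submerged.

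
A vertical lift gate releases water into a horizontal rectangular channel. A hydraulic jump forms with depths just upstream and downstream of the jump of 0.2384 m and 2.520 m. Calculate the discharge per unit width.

q = 2.851 m²/s

For a rectangular channel the momentum equation gives q² = ½·g·y₁·y₂·(y₁ + y₂) = ½×9.81×0.2384×2.520×2.758 = 8.128.
q = √8.128 = 2.851 m²/s.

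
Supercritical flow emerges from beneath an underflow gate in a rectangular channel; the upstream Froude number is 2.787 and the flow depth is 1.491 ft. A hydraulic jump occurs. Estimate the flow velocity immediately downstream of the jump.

V₂ = 5.560 ft/s

Fr₁ = 2.787 (given).
By Bélanger, y₂/y₁ = ½[√(1 + 8Fr₁²) − 1] = ½[√63.139 − 1] = 3.473.
y₂ = 3.473 × 1.491 = 5.178 ft.
V₁ = Fr₁·√(g·y₁) = 2.787×√(32.2×1.491) = 19.31 ft/s; q = V₁·y₁ = 28.79 ft²/s.
V₂ = q/y₂ = 28.79/5.178 = 5.560 ft/s.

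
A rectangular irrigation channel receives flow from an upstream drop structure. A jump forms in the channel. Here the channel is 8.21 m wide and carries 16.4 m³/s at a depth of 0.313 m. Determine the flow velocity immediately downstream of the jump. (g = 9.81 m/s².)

V₂ = 1.37 m/s

q = Q/b = 16.4/8.21 = 2.00 m²/s; V₁ = q/y₁ = 6.38 m/s. Fr₁ = V₁/√(g·y₁) = 3.64.
Sequent-depth ratio: y₂/y₁ = ½[√(1 + 8Fr₁²) − 1] = ½[√107.1 − 1] = 4.67.
y₂ = 4.67 × 0.313 = 1.46 m.
V₂ = q/y₂ = 2.00/1.46 = 1.37 m/s.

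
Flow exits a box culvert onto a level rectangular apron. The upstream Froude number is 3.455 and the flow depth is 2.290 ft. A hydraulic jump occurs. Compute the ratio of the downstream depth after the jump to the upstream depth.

y₂/y₁ = 4.412

Fr₁ = 3.455 (given).
From the momentum equation for a rectangular channel, y₂/y₁ = ½[√(1 + 8Fr₁²) − 1] = ½[√96.496 − 1] = 4.412.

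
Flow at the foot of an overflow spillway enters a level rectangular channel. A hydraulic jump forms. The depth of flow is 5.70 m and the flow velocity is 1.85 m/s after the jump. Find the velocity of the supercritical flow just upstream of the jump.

Fr₂ = V₂/√(g·y₂) = 1.85/√(9.81×5.70) = 0.247.
Applying the sequent-depth relation in reverse, y₁/y₂ = ½[√(1 + 8Fr₂²) − 1] = ½[√1.490 − 1] = 0.110.
y₁ = 0.110 × 5.70 = 0.628 m.
V₁ = q/y₁ = 10.5/0.628 = 16.8 m/s.

V₁ = 16.8 m/s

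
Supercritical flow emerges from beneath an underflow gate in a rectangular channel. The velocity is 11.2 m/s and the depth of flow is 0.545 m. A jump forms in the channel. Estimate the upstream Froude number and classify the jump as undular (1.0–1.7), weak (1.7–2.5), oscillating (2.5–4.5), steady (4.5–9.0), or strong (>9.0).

Fr₁ = 4.84; steady jump

Fr₁ = V₁/√(g·y₁) = 11.2/√(9.81×0.545) = 4.84.
Fr₁ = 4.84 lies in the steady range.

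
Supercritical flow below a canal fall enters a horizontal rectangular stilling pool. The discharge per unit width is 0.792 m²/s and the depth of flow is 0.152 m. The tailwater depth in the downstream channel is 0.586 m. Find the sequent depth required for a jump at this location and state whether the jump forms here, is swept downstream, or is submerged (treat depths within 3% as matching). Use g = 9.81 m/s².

V₁ = q/y₁ = 0.792/0.152 = 5.21 m/s. Fr₁ = V₁/√(g·y₁) = 5.21/√(9.81×0.152) = 4.27.
By Bélanger, y₂/y₁ = ½[√(1 + 8Fr₁²) − 1] = ½[√146.7 − 1] = 5.56.
y₂ = 5.56 × 0.152 = 0.844 m.
Tailwater y_tw = 0.586 m: y_tw < y₂, so the jump is swept downstream.

y₂ = 0.844 m; the jump is swept downstream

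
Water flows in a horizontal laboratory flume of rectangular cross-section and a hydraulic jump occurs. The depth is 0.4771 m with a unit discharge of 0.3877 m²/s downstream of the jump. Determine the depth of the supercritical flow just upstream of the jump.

V₂ = q/y₂ = 0.3877/0.4771 = 0.8126 m/s; Fr₂ = V₂/√(g·y₂) = 0.3756.
From the momentum equation (using Fr₂), y₁/y₂ = ½[√(1 + 8Fr₂²) − 1] = ½[√2.1287 − 1] = 0.2295.
y₁ = 0.2295 × 0.4771 = 0.1095 m.

y₁ = 0.1095 m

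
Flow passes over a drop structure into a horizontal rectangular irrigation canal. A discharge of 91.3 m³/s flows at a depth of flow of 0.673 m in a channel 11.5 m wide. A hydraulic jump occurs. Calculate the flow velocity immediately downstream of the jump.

q = Q/b = 91.3/11.5 = 7.94 m²/s; V₁ = q/y₁ = 11.8 m/s. Fr₁ = V₁/√(g·y₁) = 4.59.
Bélanger equation: y₂/y₁ = ½[√(1 + 8Fr₁²) − 1] = ½[√169.6 − 1] = 6.01.
y₂ = 6.01 × 0.673 = 4.05 m.
V₂ = q/y₂ = 7.94/4.05 = 1.96 m/s.

V₂ = 1.96 m/s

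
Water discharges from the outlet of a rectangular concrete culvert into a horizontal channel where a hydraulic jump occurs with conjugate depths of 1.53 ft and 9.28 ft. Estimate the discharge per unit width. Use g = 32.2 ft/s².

q = 49.7 ft²/s

For a rectangular channel the momentum equation gives q² = ½·g·y₁·y₂·(y₁ + y₂) = ½×32.2×1.53×9.28×10.8 = 2471.
q = √2471 = 49.7 ft²/s.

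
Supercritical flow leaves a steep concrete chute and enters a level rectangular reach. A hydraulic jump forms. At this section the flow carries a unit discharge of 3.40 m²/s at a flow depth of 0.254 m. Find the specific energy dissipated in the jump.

ΔE = 6.40 m

V₁ = q/y₁ = 3.40/0.254 = 13.4 m/s. Fr₁ = V₁/√(g·y₁) = 13.4/√(9.81×0.254) = 8.48.
By Bélanger, y₂/y₁ = ½[√(1 + 8Fr₁²) − 1] = ½[√576.3 − 1] = 11.5.
y₂ = 11.5 × 0.254 = 2.92 m.
Head loss: ΔE = (y₂ − y₁)³/(4y₁y₂) = (2.92 − 0.254)³/(4×0.254×2.92) = 19.0/2.97 = 6.40 m.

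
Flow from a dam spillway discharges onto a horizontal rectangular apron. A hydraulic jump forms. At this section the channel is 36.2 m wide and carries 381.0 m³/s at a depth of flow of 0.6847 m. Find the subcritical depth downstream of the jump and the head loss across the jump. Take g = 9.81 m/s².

q = Q/b = 381.0/36.2 = 10.52 m²/s; V₁ = q/y₁ = 15.37 m/s. Fr₁ = V₁/√(g·y₁) = 5.931.
By Bélanger, y₂/y₁ = ½[√(1 + 8Fr₁²) − 1] = ½[√282.42 − 1] = 7.903.
y₂ = 7.903 × 0.6847 = 5.411 m.
V₂ = q/y₂ = 10.52/5.411 = 1.945 m/s. E₁ = y₁ + V₁²/2g = 12.73 m; E₂ = y₂ + V₂²/2g = 5.604 m. ΔE = E₁ − E₂ = 7.124 m.

y₂ = 5.411 m; ΔE = 7.124 m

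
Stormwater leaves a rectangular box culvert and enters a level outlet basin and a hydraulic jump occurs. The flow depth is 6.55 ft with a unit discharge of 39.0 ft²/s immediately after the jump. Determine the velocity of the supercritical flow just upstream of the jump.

V₁ = 22.4 ft/s

V₂ = q/y₂ = 39.0/6.55 = 5.95 ft/s; Fr₂ = V₂/√(g·y₂) = 0.410.
Since the conjugate-depth ratio holds either way, y₁/y₂ = ½[√(1 + 8Fr₂²) − 1] = ½[√2.345 − 1] = 0.266.
y₁ = 0.266 × 6.55 = 1.74 ft.
V₁ = q/y₁ = 39.0/1.74 = 22.4 ft/s.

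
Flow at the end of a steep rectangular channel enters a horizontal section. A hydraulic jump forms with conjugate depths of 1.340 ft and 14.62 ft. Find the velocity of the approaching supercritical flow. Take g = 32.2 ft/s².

V₁ = 52.95 ft/s

For a rectangular channel the momentum equation gives q² = ½·g·y₁·y₂·(y₁ + y₂) = ½×32.2×1.340×14.62×15.96 = 5034.
q = √5034 = 70.95 ft²/s.
V₁ = q/y₁ = 70.95/1.340 = 52.95 ft/s.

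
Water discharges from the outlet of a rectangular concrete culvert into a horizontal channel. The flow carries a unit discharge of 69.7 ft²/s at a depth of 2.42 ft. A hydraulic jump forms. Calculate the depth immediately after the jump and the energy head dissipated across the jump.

V₁ = q/y₁ = 69.7/2.42 = 28.8 ft/s. Fr₁ = V₁/√(g·y₁) = 28.8/√(32.2×2.42) = 3.26.
By Bélanger, y₂/y₁ = ½[√(1 + 8Fr₁²) − 1] = ½[√86.16 − 1] = 4.14.
y₂ = 4.14 × 2.42 = 10.0 ft.
Head loss: ΔE = (y₂ − y₁)³/(4y₁y₂) = (10.0 − 2.42)³/(4×2.42×10.0) = 439/97.0 = 4.53 ft.

y₂ = 10.0 ft; ΔE = 4.53 ft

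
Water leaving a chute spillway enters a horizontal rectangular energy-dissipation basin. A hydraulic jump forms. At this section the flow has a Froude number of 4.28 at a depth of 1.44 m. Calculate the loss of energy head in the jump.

ΔE = 6.18 m

Fr₁ = 4.28 (given).
Conjugate-depth relation: y₂/y₁ = ½[√(1 + 8Fr₁²) − 1] = ½[√147.5 − 1] = 5.57.
y₂ = 5.57 × 1.44 = 8.03 m.
V₁ = Fr₁·√(g·y₁) = 4.28×√(9.81×1.44) = 16.1 m/s; q = V₁·y₁ = 23.2 m²/s. V₂ = q/y₂ = 23.2/8.03 = 2.89 m/s. E₁ = y₁ + V₁²/2g = 14.6 m; E₂ = y₂ + V₂²/2g = 8.45 m. ΔE = E₁ − E₂ = 6.18 m.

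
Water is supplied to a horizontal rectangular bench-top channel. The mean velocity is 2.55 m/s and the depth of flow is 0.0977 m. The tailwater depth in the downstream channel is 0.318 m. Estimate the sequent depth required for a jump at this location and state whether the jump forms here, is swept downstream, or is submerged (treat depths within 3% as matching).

Fr₁ = V₁/√(g·y₁) = 2.55/√(9.81×0.0977) = 2.60.
Sequent-depth ratio: y₂/y₁ = ½[√(1 + 8Fr₁²) − 1] = ½[√55.28 − 1] = 3.22.
y₂ = 3.22 × 0.0977 = 0.314 m.
Tailwater y_tw = 0.318 m: y_tw ≈ y₂, so the jump forms here.

y₂ = 0.314 m; the jump forms here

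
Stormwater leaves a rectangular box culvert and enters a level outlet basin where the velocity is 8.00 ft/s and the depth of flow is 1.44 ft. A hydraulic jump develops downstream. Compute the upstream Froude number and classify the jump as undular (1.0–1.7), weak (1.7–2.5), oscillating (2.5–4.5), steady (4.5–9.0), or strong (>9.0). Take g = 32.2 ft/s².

Fr₁ = V₁/√(g·y₁) = 8.00/√(32.2×1.44) = 1.17.
Fr₁ = 1.17 lies in the undular range.

Fr₁ = 1.17; undular jump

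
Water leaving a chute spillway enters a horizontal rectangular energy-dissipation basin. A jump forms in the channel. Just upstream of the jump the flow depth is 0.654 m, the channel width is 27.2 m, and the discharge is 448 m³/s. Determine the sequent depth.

y₂ = 8.87 m

q = Q/b = 448/27.2 = 16.5 m²/s; V₁ = q/y₁ = 25.2 m/s. Fr₁ = V₁/√(g·y₁) = 9.94.
Sequent-depth ratio: y₂/y₁ = ½[√(1 + 8Fr₁²) − 1] = ½[√791.9 − 1] = 13.6.
y₂ = 13.6 × 0.654 = 8.87 m.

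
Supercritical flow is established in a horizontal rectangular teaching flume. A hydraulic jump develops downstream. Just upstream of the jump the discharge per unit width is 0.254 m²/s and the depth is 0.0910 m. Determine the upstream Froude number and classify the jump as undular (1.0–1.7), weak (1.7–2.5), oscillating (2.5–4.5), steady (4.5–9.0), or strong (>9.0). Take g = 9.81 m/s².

V₁ = q/y₁ = 0.254/0.0910 = 2.79 m/s. Fr₁ = V₁/√(g·y₁) = 2.79/√(9.81×0.0910) = 2.95.
Fr₁ = 2.95 lies in the oscillating range.

Fr₁ = 2.95; oscillating jump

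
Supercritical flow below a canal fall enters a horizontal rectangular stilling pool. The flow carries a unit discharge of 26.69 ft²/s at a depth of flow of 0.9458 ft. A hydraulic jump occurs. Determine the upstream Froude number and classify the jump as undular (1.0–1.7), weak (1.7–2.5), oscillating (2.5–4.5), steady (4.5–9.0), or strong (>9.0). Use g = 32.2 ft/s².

Fr₁ = 5.114; steady jump

V₁ = q/y₁ = 26.69/0.9458 = 28.22 ft/s. Fr₁ = V₁/√(g·y₁) = 28.22/√(32.2×0.9458) = 5.114.
Fr₁ = 5.114 lies in the steady range.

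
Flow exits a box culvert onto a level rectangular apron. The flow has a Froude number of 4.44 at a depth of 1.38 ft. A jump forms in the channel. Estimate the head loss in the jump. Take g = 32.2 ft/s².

Fr₁ = 4.44 (given).
From the momentum equation for a rectangular channel, y₂/y₁ = ½[√(1 + 8Fr₁²) − 1] = ½[√158.7 − 1] = 5.80.
y₂ = 5.80 × 1.38 = 8.00 ft.
Head loss: ΔE = (y₂ − y₁)³/(4y₁y₂) = (8.00 − 1.38)³/(4×1.38×8.00) = 290/44.2 = 6.58 ft.

ΔE = 6.58 ft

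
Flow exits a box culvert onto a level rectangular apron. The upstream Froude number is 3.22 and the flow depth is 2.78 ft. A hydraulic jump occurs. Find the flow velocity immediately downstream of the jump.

V₂ = 7.46 ft/s

Fr₁ = 3.22 (given).
Sequent-depth ratio: y₂/y₁ = ½[√(1 + 8Fr₁²) − 1] = ½[√83.95 − 1] = 4.08.
y₂ = 4.08 × 2.78 = 11.3 ft.
V₁ = Fr₁·√(g·y₁) = 3.22×√(32.2×2.78) = 30.5 ft/s; q = V₁·y₁ = 84.7 ft²/s.
V₂ = q/y₂ = 84.7/11.3 = 7.46 ft/s.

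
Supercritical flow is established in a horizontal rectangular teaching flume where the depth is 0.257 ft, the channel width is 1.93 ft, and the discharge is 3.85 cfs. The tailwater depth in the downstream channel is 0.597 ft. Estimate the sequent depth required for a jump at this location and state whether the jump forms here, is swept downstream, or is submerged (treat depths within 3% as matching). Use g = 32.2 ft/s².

y₂ = 0.861 ft; the jump is swept downstream

q = Q/b = 3.85/1.93 = 1.99 ft²/s; V₁ = q/y₁ = 7.76 ft/s. Fr₁ = V₁/√(g·y₁) = 2.70.
Sequent-depth ratio: y₂/y₁ = ½[√(1 + 8Fr₁²) − 1] = ½[√59.24 − 1] = 3.35.
y₂ = 3.35 × 0.257 = 0.861 ft.
Tailwater y_tw = 0.597 ft: y_tw < y₂, so the jump is swept downstream.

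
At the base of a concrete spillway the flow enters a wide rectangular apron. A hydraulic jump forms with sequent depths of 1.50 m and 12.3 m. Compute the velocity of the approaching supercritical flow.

For a rectangular channel the momentum equation gives q² = ½·g·y₁·y₂·(y₁ + y₂) = ½×9.81×1.50×12.3×13.8 = 1249.
q = √1249 = 35.3 m²/s.
V₁ = q/y₁ = 35.3/1.50 = 23.6 m/s.

V₁ = 23.6 m/s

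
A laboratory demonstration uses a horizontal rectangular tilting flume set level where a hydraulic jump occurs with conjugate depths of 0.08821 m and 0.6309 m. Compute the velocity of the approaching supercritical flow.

For a rectangular channel the momentum equation gives q² = ½·g·y₁·y₂·(y₁ + y₂) = ½×9.81×0.08821×0.6309×0.7191 = 0.1963.
q = √0.1963 = 0.4431 m²/s.
V₁ = q/y₁ = 0.4431/0.08821 = 5.023 m/s.

V₁ = 5.023 m/s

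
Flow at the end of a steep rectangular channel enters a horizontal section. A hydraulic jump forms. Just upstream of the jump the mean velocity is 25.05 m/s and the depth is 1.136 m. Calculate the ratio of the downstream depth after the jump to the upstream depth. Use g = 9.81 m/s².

y₂/y₁ = 10.12

Fr₁ = V₁/√(g·y₁) = 25.05/√(9.81×1.136) = 7.504.
From the momentum equation for a rectangular channel, y₂/y₁ = ½[√(1 + 8Fr₁²) − 1] = ½[√451.46 − 1] = 10.12.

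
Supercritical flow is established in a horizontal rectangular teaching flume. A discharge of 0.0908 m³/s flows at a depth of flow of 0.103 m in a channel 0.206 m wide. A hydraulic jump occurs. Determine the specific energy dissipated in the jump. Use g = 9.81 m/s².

ΔE = 0.435 m

q = Q/b = 0.0908/0.206 = 0.441 m²/s; V₁ = q/y₁ = 4.28 m/s. Fr₁ = V₁/√(g·y₁) = 4.26.
Bélanger equation: y₂/y₁ = ½[√(1 + 8Fr₁²) − 1] = ½[√146.0 − 1] = 5.54.
y₂ = 5.54 × 0.103 = 0.571 m.
Head loss: ΔE = (y₂ − y₁)³/(4y₁y₂) = (0.571 − 0.103)³/(4×0.103×0.571) = 0.102/0.235 = 0.435 m.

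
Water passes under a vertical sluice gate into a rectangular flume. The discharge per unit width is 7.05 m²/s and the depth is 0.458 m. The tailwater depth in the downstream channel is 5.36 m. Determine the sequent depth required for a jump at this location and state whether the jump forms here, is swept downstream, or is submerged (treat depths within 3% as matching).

V₁ = q/y₁ = 7.05/0.458 = 15.4 m/s. Fr₁ = V₁/√(g·y₁) = 15.4/√(9.81×0.458) = 7.26.
Sequent-depth ratio: y₂/y₁ = ½[√(1 + 8Fr₁²) − 1] = ½[√422.9 − 1] = 9.78.
y₂ = 9.78 × 0.458 = 4.48 m.
Tailwater y_tw = 5.36 m: y_tw > y₂, so the jump is submerged.

y₂ = 4.48 m; the jump is submerged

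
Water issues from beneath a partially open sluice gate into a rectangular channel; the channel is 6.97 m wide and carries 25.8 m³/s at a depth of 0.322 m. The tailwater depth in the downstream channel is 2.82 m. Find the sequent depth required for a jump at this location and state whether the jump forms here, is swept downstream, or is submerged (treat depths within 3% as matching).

q = Q/b = 25.8/6.97 = 3.70 m²/s; V₁ = q/y₁ = 11.5 m/s. Fr₁ = V₁/√(g·y₁) = 6.47.
Bélanger equation: y₂/y₁ = ½[√(1 + 8Fr₁²) − 1] = ½[√335.7 − 1] = 8.66.
y₂ = 8.66 × 0.322 = 2.79 m.
Tailwater y_tw = 2.82 m: y_tw ≈ y₂, so the jump forms here.

y₂ = 2.79 m; the jump forms here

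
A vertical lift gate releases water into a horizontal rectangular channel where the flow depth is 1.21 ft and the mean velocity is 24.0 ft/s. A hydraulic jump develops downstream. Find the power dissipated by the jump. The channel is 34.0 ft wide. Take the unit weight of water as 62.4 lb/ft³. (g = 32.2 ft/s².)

Fr₁ = V₁/√(g·y₁) = 24.0/√(32.2×1.21) = 3.84.
Conjugate-depth relation: y₂/y₁ = ½[√(1 + 8Fr₁²) − 1] = ½[√119.3 − 1] = 4.96.
y₂ = 4.96 × 1.21 = 6.00 ft.
q = V₁·y₁ = 24.0 × 1.21 = 29.0 ft²/s. V₂ = q/y₂ = 29.0/6.00 = 4.84 ft/s. E₁ = y₁ + V₁²/2g = 10.2 ft; E₂ = y₂ + V₂²/2g = 6.37 ft. ΔE = E₁ − E₂ = 3.79 ft.
Q = q·b = 29.0 × 34.0 = 987 cfs. P = γ·Q·ΔE/550 = 62.4 × 987 × 3.79 / 550 = 424 hp.

P = 424 hp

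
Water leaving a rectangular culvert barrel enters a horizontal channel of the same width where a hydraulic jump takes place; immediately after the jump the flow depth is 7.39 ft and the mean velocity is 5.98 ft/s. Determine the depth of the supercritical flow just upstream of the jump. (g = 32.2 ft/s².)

y₁ = 1.79 ft

Fr₂ = V₂/√(g·y₂) = 5.98/√(32.2×7.39) = 0.388.
The Bélanger relation is symmetric: y₁/y₂ = ½[√(1 + 8Fr₂²) − 1] = ½[√2.202 − 1] = 0.242.
y₁ = 0.242 × 7.39 = 1.79 ft.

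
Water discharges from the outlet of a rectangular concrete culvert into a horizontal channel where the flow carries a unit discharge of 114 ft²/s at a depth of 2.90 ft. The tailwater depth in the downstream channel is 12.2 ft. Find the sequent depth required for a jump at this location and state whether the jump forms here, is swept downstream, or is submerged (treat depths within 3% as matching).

V₁ = q/y₁ = 114/2.90 = 39.3 ft/s. Fr₁ = V₁/√(g·y₁) = 39.3/√(32.2×2.90) = 4.07.
From the momentum equation for a rectangular channel, y₂/y₁ = ½[√(1 + 8Fr₁²) − 1] = ½[√133.4 − 1] = 5.27.
y₂ = 5.27 × 2.90 = 15.3 ft.
Tailwater y_tw = 12.2 ft: y_tw < y₂, so the jump is swept downstream.

y₂ = 15.3 ft; the jump is swept downstream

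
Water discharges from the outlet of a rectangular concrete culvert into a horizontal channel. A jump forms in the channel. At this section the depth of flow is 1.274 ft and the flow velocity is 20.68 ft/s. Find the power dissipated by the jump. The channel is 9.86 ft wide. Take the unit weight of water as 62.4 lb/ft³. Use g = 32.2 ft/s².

P = 67.89 hp

Fr₁ = V₁/√(g·y₁) = 20.68/√(32.2×1.274) = 3.229.
Conjugate-depth relation: y₂/y₁ = ½[√(1 + 8Fr₁²) − 1] = ½[√84.400 − 1] = 4.093.
y₂ = 4.093 × 1.274 = 5.215 ft.
Head loss: ΔE = (y₂ − y₁)³/(4y₁y₂) = (5.215 − 1.274)³/(4×1.274×5.215) = 61.21/26.58 = 2.303 ft.
q = V₁·y₁ = 20.68 × 1.274 = 26.35 ft²/s. Q = q·b = 26.35 × 9.86 = 259.8 cfs. P = γ·Q·ΔE/550 = 62.4 × 259.8 × 2.303 / 550 = 67.89 hp.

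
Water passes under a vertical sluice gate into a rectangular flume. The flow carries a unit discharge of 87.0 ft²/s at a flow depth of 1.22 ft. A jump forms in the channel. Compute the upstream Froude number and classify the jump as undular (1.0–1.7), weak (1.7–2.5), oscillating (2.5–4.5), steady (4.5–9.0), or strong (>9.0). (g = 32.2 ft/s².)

V₁ = q/y₁ = 87.0/1.22 = 71.3 ft/s. Fr₁ = V₁/√(g·y₁) = 71.3/√(32.2×1.22) = 11.4.
Fr₁ = 11.4 lies in the strong range.

Fr₁ = 11.4; strong jump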